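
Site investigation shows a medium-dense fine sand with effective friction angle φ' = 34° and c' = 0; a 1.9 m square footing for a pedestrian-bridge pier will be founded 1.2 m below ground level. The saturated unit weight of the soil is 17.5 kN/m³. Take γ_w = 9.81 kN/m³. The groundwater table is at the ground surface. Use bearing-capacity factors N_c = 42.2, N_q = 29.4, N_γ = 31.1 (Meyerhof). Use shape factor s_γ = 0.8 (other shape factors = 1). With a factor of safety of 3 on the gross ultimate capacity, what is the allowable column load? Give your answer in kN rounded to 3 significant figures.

P_all ≈ 545 kN

Water table at ground surface, so effective unit weight γ' = 17.5 − 9.81 = 7.69 kN/m³ is used throughout; overburden q = 7.69 × 1.2 = 9.228 kPa; the same γ' applies in the ½γBN_γ term.
Surcharge term q·N_q = 9.228 × 29.4 = 271.3 kPa; self-weight term 0.5·γ·B·N_γ·s_γ = 0.5 × 7.69 × 1.9 × 31.1 × 0.8 = 181.76 kPa.
q_ult = 271.3 + 181.76 = 453.06 kPa.
Gross allowable pressure q_all = 453.06 / 3 = 151.02 kPa.
Footing area = 3.61 m², so allowable column load = 151.02 × 3.61 = 545.19 kN.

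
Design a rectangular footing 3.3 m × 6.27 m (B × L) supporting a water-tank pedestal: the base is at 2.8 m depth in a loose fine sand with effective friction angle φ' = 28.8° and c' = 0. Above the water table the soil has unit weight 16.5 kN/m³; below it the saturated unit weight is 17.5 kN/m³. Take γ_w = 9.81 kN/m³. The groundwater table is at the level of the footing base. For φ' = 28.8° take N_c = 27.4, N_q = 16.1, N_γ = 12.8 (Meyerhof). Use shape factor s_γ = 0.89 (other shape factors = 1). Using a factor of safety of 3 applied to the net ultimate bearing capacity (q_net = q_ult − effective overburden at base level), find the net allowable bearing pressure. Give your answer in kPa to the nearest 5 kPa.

q_all(net) ≈ 280 kPa

Overburden at base level: q = 16.5 × 2.8 = 46.2 kPa.
Below the base the soil is submerged, so the ½γBN_γ term uses γ' = 17.5 − 9.81 = 7.69 kN/m³.
Surcharge term q·N_q = 46.2 × 16.1 = 743.82 kPa; self-weight term 0.5·γ·B·N_γ·s_γ = 0.5 × 7.69 × 3.3 × 12.8 × 0.89 = 144.55 kPa.
q_ult = 743.82 + 144.55 = 888.37 kPa.
Net ultimate: q_net = 888.37 − 46.2 = 842.17 kPa.
q_all(net) = 842.17 / 3 = 280.72 kPa.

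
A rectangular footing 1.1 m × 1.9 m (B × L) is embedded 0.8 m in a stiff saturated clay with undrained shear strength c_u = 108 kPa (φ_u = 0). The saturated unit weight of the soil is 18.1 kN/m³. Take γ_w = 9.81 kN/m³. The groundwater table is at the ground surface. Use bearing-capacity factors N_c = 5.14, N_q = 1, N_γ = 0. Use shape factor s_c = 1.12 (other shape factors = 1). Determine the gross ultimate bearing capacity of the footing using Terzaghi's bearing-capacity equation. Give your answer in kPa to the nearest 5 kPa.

q_ult ≈ 630 kPa

Water table at ground surface, so effective unit weight γ' = 18.1 − 9.81 = 8.29 kN/m³ is used throughout; overburden q = 8.29 × 0.8 = 6.632 kPa.
Cohesion term c·N_c·s_c = 108 × 5.14 × 1.12 = 621.73 kPa; surcharge term q·N_q = 6.632 × 1 = 6.632 kPa.
q_ult = 621.73 + 6.632 = 628.37 kPa.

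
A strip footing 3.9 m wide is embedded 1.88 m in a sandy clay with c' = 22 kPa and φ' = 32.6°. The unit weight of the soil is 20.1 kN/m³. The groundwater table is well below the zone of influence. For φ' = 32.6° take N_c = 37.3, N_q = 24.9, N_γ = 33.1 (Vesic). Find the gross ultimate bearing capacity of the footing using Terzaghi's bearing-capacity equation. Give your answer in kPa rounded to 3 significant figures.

q_ult ≈ 3060 kPa

Effective surcharge at the founding depth q = γ·D_f = 20.1 × 1.88 = 37.788 kPa.
q_ult = c·N_c + q·N_q + 0.5·γ·B·N_γ
     = 22 × 37.3 + 37.788 × 24.9 + 0.5 × 20.1 × 3.9 × 33.1
     = 820.6 + 940.92 + 1297.4 = 3058.9 kPa.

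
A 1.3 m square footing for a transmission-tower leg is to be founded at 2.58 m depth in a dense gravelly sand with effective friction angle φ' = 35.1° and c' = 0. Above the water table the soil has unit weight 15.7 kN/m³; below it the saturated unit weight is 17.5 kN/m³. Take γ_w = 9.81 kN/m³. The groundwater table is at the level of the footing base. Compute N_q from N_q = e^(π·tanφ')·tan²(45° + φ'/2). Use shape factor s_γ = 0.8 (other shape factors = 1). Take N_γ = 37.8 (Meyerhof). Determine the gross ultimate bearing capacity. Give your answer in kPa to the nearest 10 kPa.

q_ult ≈ 1520 kPa

tan35.1° = 0.7028, so N_q = e^(π×0.7028)·tan²(62.55°) = 9.097 × 3.706 = 33.71.
Effective surcharge at the founding depth q = γ·D_f = 15.7 × 2.58 = 40.506 kPa.
The water table coincides with the base, so in the self-weight term γ → γ' = 7.69 kN/m³.
q_ult = q·N_q + 0.5·γ·B·N_γ·s_γ
     = 40.506 × 33.713 + 0.5 × 7.69 × 1.3 × 37.8 × 0.8
     = 1365.6 + 151.15 = 1516.7 kPa.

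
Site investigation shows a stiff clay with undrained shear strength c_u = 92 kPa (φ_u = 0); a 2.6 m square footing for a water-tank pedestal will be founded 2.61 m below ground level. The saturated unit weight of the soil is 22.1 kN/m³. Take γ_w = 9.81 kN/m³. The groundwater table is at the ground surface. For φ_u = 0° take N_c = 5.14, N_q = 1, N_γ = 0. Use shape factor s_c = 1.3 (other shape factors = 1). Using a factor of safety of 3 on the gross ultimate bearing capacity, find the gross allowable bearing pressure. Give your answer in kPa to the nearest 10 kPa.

With the water table at the surface the whole profile is submerged: γ' = 22.1 − 9.81 = 12.29 kN/m³, so q = γ'·D_f = 32.077 kPa.
q_ult = c·N_c·s_c + q·N_q
     = 92 × 5.14 × 1.3 + 32.077 × 1
     = 614.74 + 32.077 = 646.82 kPa.
q_all = 646.82 / 3 = 215.61 kPa.

q_all ≈ 220 kPa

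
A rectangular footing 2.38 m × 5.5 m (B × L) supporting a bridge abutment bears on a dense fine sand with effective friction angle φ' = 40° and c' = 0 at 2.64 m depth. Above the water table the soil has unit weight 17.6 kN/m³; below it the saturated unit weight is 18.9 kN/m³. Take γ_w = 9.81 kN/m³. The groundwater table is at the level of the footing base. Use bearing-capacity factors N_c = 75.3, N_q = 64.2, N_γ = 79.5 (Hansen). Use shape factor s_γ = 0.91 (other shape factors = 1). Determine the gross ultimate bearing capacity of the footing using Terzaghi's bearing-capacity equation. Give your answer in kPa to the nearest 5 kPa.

q_ult ≈ 3765 kPa

Overburden at base level: q = 17.6 × 2.64 = 46.464 kPa.
Below the base the soil is submerged, so the ½γBN_γ term uses γ' = 18.9 − 9.81 = 9.09 kN/m³.
Surcharge term q·N_q = 46.464 × 64.2 = 2983 kPa; self-weight term 0.5·γ·B·N_γ·s_γ = 0.5 × 9.09 × 2.38 × 79.5 × 0.91 = 782.56 kPa.
q_ult = 2983 + 782.56 = 3765.6 kPa.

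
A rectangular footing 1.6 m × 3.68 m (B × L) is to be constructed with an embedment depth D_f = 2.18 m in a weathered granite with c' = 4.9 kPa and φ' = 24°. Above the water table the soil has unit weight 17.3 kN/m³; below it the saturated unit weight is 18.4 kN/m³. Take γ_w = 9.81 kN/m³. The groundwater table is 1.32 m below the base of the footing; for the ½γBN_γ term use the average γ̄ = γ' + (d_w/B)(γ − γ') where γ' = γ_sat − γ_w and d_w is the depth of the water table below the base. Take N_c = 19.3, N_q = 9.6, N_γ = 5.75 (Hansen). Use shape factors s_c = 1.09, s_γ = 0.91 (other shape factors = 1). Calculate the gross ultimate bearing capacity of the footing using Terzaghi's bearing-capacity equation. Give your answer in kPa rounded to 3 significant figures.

q_ult ≈ 531 kPa

Overburden at base level: q = 17.3 × 2.18 = 37.714 kPa.
The water table is 1.32 m below the base (< B = 1.6 m), so the ½γBN_γ term uses γ̄ = γ' + (d_w/B)(γ − γ') = 8.59 + (1.32/1.6)(17.3 − 8.59) = 15.776 kN/m³.
Cohesion term c·N_c·s_c = 4.9 × 19.3 × 1.09 = 103.08 kPa; surcharge term q·N_q = 37.714 × 9.6 = 362.05 kPa; self-weight term 0.5·γ·B·N_γ·s_γ = 0.5 × 15.776 × 1.6 × 5.75 × 0.91 = 66.037 kPa.
q_ult = 103.08 + 362.05 + 66.037 = 531.17 kPa.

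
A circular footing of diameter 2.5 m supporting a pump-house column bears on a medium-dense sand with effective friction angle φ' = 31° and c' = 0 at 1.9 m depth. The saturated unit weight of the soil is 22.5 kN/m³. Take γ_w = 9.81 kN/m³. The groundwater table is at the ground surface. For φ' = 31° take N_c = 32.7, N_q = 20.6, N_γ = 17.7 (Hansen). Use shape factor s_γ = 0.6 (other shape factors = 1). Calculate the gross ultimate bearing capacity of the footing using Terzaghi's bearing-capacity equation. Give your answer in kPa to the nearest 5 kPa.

q_ult ≈ 665 kPa

γ' = 22.5 − 9.81 = 12.69 kN/m³ (submerged throughout). q = 12.69 × 1.9 = 24.111 kPa; the same γ' applies in the ½γBN_γ term.
q·N_q = 24.111 × 20.6 = 496.69 kPa
0.5·γ·B·N_γ·s_γ = 0.5 × 12.69 × 2.5 × 17.7 × 0.6 = 168.46 kPa
q_ult = 496.69 + 168.46 = 665.15 kPa.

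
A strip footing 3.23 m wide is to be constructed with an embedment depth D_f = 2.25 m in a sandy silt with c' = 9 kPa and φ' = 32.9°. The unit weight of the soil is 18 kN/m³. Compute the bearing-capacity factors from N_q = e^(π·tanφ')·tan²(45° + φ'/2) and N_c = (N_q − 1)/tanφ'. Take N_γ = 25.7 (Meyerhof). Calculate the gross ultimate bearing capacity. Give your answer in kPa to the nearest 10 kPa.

tan32.9° = 0.6469, so N_q = e^(π×0.6469)·tan²(61.45°) = 7.632 × 3.378 = 25.78.
N_c = (25.78 − 1)/tan32.9° = 38.31.
q = γ·D_f = 18 × 2.25 = 40.5 kPa.
c·N_c = 9 × 38.307 = 344.77 kPa
q·N_q = 40.5 × 25.782 = 1044.2 kPa
0.5·γ·B·N_γ = 0.5 × 18 × 3.23 × 25.7 = 747.1 kPa
q_ult = 344.77 + 1044.2 + 747.1 = 2136 kPa.

q_ult ≈ 2140 kPa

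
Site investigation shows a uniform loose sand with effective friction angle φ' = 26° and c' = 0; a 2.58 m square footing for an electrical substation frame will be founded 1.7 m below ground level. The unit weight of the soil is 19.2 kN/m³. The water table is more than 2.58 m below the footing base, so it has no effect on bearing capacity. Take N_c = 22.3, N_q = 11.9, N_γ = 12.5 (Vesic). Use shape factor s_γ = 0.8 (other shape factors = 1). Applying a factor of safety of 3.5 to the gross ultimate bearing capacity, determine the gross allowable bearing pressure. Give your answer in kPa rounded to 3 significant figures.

q_all ≈ 182 kPa

Overburden at base level: q = 19.2 × 1.7 = 32.64 kPa.
Surcharge term q·N_q = 32.64 × 11.9 = 388.42 kPa; self-weight term 0.5·γ·B·N_γ·s_γ = 0.5 × 19.2 × 2.58 × 12.5 × 0.8 = 247.68 kPa.
q_ult = 388.42 + 247.68 = 636.1 kPa.
q_all = q_ult / FS = 636.1 / 3.5 = 181.74 kPa.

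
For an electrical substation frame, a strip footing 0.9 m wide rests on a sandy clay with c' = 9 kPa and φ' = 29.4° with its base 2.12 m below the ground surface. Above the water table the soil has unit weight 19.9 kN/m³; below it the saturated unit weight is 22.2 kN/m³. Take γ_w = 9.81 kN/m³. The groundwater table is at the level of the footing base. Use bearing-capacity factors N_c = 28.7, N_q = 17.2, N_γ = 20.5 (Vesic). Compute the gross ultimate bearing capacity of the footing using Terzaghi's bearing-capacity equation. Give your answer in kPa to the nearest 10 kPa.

q_ult ≈ 1100 kPa

Effective surcharge at the founding depth q = γ·D_f = 19.9 × 2.12 = 42.188 kPa.
The water table coincides with the base, so in the self-weight term γ → γ' = 12.39 kN/m³.
q_ult = c·N_c + q·N_q + 0.5·γ·B·N_γ
     = 9 × 28.7 + 42.188 × 17.2 + 0.5 × 12.39 × 0.9 × 20.5
     = 258.3 + 725.63 + 114.3 = 1098.2 kPa.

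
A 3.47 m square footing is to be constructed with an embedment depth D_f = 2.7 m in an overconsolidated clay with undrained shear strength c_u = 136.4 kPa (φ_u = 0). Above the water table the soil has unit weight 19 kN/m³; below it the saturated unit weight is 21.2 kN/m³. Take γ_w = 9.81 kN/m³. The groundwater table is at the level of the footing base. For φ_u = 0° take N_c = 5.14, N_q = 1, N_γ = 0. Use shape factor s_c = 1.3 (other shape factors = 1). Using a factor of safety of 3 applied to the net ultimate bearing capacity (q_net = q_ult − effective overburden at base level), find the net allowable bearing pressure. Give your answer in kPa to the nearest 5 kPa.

q_all(net) ≈ 305 kPa

Overburden at base level: q = 19 × 2.7 = 51.3 kPa.
Cohesion term c·N_c·s_c = 136.4 × 5.14 × 1.3 = 911.42 kPa; surcharge term q·N_q = 51.3 × 1 = 51.3 kPa.
q_ult = 911.42 + 51.3 = 962.72 kPa.
Net ultimate: q_net = 962.72 − 51.3 = 911.42 kPa.
q_all(net) = 911.42 / 3 = 303.81 kPa.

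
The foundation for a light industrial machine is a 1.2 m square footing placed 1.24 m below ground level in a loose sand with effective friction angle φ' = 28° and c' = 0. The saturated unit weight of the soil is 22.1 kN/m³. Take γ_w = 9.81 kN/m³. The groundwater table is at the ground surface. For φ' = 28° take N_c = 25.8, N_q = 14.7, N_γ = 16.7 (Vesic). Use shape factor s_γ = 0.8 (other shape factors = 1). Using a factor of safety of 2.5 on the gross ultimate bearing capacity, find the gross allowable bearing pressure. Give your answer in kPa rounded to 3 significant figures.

q_all ≈ 129 kPa

Water table at ground surface, so effective unit weight γ' = 22.1 − 9.81 = 12.29 kN/m³ is used throughout; overburden q = 12.29 × 1.24 = 15.24 kPa; the same γ' applies in the ½γBN_γ term.
Surcharge term q·N_q = 15.24 × 14.7 = 224.02 kPa; self-weight term 0.5·γ·B·N_γ·s_γ = 0.5 × 12.29 × 1.2 × 16.7 × 0.8 = 98.517 kPa.
q_ult = 224.02 + 98.517 = 322.54 kPa.
q_all = 322.54 / 2.5 = 129.02 kPa.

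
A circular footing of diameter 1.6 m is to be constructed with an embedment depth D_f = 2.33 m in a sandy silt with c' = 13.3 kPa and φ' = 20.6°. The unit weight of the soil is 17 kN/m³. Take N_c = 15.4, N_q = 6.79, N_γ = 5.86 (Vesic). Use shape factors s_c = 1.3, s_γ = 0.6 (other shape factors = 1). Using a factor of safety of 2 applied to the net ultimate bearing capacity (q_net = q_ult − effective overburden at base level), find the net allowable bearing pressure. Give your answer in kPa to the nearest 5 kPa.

q = γ·D_f = 17 × 2.33 = 39.61 kPa.
c·N_c·s_c = 13.3 × 15.4 × 1.3 = 266.27 kPa
q·N_q = 39.61 × 6.79 = 268.95 kPa
0.5·γ·B·N_γ·s_γ = 0.5 × 17 × 1.6 × 5.86 × 0.6 = 47.818 kPa
q_ult = 266.27 + 268.95 + 47.818 = 583.04 kPa.
Net ultimate: q_net = 583.04 − 39.61 = 543.43 kPa.
q_all(net) = 543.43 / 2 = 271.71 kPa.

q_all(net) ≈ 270 kPa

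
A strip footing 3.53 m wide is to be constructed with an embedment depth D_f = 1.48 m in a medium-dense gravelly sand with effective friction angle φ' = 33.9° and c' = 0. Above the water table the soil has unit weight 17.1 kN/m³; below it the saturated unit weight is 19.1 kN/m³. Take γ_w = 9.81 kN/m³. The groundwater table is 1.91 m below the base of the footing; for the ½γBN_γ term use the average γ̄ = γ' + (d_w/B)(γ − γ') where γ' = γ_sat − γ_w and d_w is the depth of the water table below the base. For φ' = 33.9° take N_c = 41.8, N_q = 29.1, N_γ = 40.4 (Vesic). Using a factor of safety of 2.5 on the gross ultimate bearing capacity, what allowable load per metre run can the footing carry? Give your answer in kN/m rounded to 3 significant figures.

≈ 2400 kN/m

Effective surcharge at the founding depth q = γ·D_f = 17.1 × 1.48 = 25.308 kPa.
With d_w = 1.91 m < B, γ̄ = 9.29 + (1.91/3.53) × (17.1 − 9.29) = 13.516 kN/m³.
q_ult = q·N_q + 0.5·γ·B·N_γ
     = 25.308 × 29.1 + 0.5 × 13.516 × 3.53 × 40.4
     = 736.46 + 963.76 = 1700.2 kPa.
Gross allowable pressure q_all = 1700.2 / 2.5 = 680.09 kPa.
Allowable wall load = q_all × B = 680.09 × 3.53 = 2400.7 kN per metre run.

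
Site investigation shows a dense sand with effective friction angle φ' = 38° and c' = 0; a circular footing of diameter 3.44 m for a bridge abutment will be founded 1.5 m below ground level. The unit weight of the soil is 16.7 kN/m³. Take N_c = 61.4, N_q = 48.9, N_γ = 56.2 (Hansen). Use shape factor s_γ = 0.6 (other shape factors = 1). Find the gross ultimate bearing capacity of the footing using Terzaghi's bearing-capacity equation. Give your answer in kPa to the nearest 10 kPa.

q = γ·D_f = 16.7 × 1.5 = 25.05 kPa.
q·N_q = 25.05 × 48.9 = 1224.9 kPa
0.5·γ·B·N_γ·s_γ = 0.5 × 16.7 × 3.44 × 56.2 × 0.6 = 968.57 kPa
q_ult = 1224.9 + 968.57 = 2193.5 kPa.

q_ult ≈ 2190 kPa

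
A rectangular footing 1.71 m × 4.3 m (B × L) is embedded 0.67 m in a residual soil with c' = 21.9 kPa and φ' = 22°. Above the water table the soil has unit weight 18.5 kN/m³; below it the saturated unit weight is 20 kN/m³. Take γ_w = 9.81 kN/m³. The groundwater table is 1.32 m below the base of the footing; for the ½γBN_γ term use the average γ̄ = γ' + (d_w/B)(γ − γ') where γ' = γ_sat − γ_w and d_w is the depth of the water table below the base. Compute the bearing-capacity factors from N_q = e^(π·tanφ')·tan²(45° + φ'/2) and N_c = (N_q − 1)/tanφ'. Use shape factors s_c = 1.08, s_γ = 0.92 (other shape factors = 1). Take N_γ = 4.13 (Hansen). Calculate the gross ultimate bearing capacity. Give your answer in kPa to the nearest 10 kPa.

q_ult ≈ 550 kPa

tan22° = 0.404, so N_q = e^(π×0.404)·tan²(56°) = 3.558 × 2.198 = 7.82.
N_c = (7.82 − 1)/tan22° = 16.88.
q = γ·D_f = 18.5 × 0.67 = 12.395 kPa.
γ' = 10.19 kN/m³; averaging over the depth B below the base, γ̄ = γ' + (d_w/B)(γ − γ') = 16.605 kN/m³.
c·N_c·s_c = 21.9 × 16.883 × 1.08 = 399.31 kPa
q·N_q = 12.395 × 7.8211 = 96.943 kPa
0.5·γ·B·N_γ·s_γ = 0.5 × 16.605 × 1.71 × 4.13 × 0.92 = 53.943 kPa
q_ult = 399.31 + 96.943 + 53.943 = 550.2 kPa.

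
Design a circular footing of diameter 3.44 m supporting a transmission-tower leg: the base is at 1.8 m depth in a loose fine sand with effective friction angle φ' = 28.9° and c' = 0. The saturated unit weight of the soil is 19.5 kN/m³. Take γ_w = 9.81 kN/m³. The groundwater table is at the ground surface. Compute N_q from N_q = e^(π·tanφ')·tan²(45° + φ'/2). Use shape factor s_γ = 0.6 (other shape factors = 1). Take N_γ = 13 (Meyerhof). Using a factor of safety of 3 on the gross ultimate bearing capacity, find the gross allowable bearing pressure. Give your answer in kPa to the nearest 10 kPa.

N_q = e^(π·tan28.9°)·tan²(59.45°) = 16.26.
Water table at ground surface, so effective unit weight γ' = 19.5 − 9.81 = 9.69 kN/m³ is used throughout; overburden q = 9.69 × 1.8 = 17.442 kPa; the same γ' applies in the ½γBN_γ term.
Surcharge term q·N_q = 17.442 × 16.261 = 283.62 kPa; self-weight term 0.5·γ·B·N_γ·s_γ = 0.5 × 9.69 × 3.44 × 13 × 0.6 = 130 kPa.
q_ult = 283.62 + 130 = 413.63 kPa.
q_all = 413.63 / 3 = 137.88 kPa.

q_all ≈ 140 kPa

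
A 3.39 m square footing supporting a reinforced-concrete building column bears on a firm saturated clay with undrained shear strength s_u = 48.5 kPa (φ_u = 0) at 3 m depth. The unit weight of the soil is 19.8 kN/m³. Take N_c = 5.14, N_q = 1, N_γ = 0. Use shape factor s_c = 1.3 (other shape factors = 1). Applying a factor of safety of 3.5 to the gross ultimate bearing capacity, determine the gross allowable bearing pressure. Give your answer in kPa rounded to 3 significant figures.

q_all ≈ 110 kPa

Effective surcharge at the founding depth q = γ·D_f = 19.8 × 3 = 59.4 kPa.
q_ult = c·N_c·s_c + q·N_q
     = 48.5 × 5.14 × 1.3 + 59.4 × 1
     = 324.08 + 59.4 = 383.48 kPa.
q_all = q_ult / FS = 383.48 / 3.5 = 109.56 kPa.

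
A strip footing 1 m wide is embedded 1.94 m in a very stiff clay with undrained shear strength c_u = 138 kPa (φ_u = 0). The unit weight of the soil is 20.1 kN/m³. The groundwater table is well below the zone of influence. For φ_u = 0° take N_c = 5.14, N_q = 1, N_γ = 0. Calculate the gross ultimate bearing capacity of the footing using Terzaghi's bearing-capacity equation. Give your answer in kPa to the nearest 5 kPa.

q_ult ≈ 750 kPa

Effective surcharge at the founding depth q = γ·D_f = 20.1 × 1.94 = 38.994 kPa.
q_ult = c·N_c + q·N_q
     = 138 × 5.14 + 38.994 × 1
     = 709.32 + 38.994 = 748.31 kPa.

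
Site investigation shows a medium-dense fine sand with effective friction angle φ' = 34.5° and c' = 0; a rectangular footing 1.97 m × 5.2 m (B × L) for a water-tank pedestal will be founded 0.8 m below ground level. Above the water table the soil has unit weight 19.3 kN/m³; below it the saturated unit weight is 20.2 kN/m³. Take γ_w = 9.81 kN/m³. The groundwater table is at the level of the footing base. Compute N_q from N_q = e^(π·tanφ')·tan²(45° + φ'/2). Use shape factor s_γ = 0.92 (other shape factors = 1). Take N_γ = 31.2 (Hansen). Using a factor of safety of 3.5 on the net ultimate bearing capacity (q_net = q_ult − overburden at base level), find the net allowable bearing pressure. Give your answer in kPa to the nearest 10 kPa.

N_q = e^(π·tan34.5°)·tan²(62.25°) = 31.3.
Overburden at base level: q = 19.3 × 0.8 = 15.44 kPa.
Below the base the soil is submerged, so the ½γBN_γ term uses γ' = 20.2 − 9.81 = 10.39 kN/m³.
Surcharge term q·N_q = 15.44 × 31.299 = 483.26 kPa; self-weight term 0.5·γ·B·N_γ·s_γ = 0.5 × 10.39 × 1.97 × 31.2 × 0.92 = 293.76 kPa.
q_ult = 483.26 + 293.76 = 777.02 kPa.
q_net = 777.02 − 15.44 = 761.58 kPa.
q_all(net) = 761.58 / 3.5 = 217.59 kPa.

q_all(net) ≈ 220 kPa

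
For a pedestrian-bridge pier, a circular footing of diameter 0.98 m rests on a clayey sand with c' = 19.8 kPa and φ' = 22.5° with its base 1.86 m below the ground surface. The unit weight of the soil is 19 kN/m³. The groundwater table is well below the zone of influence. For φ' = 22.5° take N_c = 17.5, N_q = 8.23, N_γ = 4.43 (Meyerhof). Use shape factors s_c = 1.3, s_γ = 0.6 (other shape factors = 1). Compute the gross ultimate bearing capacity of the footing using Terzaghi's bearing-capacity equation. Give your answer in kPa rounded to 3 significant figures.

q = γ·D_f = 19 × 1.86 = 35.34 kPa.
c·N_c·s_c = 19.8 × 17.5 × 1.3 = 450.45 kPa
q·N_q = 35.34 × 8.23 = 290.85 kPa
0.5·γ·B·N_γ·s_γ = 0.5 × 19 × 0.98 × 4.43 × 0.6 = 24.746 kPa
q_ult = 450.45 + 290.85 + 24.746 = 766.04 kPa.

q_ult ≈ 766 kPa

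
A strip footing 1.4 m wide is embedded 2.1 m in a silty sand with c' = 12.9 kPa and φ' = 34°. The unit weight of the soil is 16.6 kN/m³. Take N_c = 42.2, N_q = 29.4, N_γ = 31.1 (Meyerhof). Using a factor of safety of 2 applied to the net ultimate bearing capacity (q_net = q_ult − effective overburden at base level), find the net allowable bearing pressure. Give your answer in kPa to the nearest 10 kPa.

Effective surcharge at the founding depth q = γ·D_f = 16.6 × 2.1 = 34.86 kPa.
q_ult = c·N_c + q·N_q + 0.5·γ·B·N_γ
     = 12.9 × 42.2 + 34.86 × 29.4 + 0.5 × 16.6 × 1.4 × 31.1
     = 544.38 + 1024.9 + 361.38 = 1930.6 kPa.
Net ultimate: q_net = 1930.6 − 34.86 = 1895.8 kPa.
q_all(net) = 1895.8 / 2 = 947.89 kPa.

q_all(net) ≈ 950 kPa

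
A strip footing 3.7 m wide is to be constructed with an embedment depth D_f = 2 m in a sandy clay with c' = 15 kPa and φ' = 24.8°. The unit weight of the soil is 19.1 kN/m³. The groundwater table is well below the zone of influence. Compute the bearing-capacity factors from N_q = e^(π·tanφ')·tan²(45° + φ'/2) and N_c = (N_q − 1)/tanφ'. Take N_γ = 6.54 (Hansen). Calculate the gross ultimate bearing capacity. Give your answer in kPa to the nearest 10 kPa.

tan24.8° = 0.4621, so N_q = e^(π×0.4621)·tan²(57.4°) = 4.27 × 2.445 = 10.44.
N_c = (10.44 − 1)/tan24.8° = 20.43.
q = γ·D_f = 19.1 × 2 = 38.2 kPa.
c·N_c = 15 × 20.431 = 306.46 kPa
q·N_q = 38.2 × 10.44 = 398.82 kPa
0.5·γ·B·N_γ = 0.5 × 19.1 × 3.7 × 6.54 = 231.09 kPa
q_ult = 306.46 + 398.82 + 231.09 = 936.37 kPa.

q_ult ≈ 940 kPa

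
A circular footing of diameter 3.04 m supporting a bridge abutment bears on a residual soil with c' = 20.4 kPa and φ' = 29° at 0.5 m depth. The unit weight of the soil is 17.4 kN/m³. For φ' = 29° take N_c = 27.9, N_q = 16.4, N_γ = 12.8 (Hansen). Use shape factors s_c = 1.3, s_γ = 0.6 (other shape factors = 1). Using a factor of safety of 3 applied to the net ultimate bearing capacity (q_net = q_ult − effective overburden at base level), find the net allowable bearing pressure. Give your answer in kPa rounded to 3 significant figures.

q = γ·D_f = 17.4 × 0.5 = 8.7 kPa.
c·N_c·s_c = 20.4 × 27.9 × 1.3 = 739.91 kPa
q·N_q = 8.7 × 16.4 = 142.68 kPa
0.5·γ·B·N_γ·s_γ = 0.5 × 17.4 × 3.04 × 12.8 × 0.6 = 203.12 kPa
q_ult = 739.91 + 142.68 + 203.12 = 1085.7 kPa.
Net ultimate: q_net = 1085.7 − 8.7 = 1077 kPa.
q_all(net) = 1077 / 3 = 359 kPa.

q_all(net) ≈ 359 kPa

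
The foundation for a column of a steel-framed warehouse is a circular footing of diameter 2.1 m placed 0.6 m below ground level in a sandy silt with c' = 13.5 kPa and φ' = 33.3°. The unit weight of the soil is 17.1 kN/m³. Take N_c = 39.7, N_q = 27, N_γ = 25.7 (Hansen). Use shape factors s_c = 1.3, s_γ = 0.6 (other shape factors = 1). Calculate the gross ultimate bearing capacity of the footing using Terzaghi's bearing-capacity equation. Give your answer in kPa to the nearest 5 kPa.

q_ult ≈ 1250 kPa

Effective surcharge at the founding depth q = γ·D_f = 17.1 × 0.6 = 10.26 kPa.
q_ult = c·N_c·s_c + q·N_q + 0.5·γ·B·N_γ·s_γ
     = 13.5 × 39.7 × 1.3 + 10.26 × 27 + 0.5 × 17.1 × 2.1 × 25.7 × 0.6
     = 696.74 + 277.02 + 276.87 = 1250.6 kPa.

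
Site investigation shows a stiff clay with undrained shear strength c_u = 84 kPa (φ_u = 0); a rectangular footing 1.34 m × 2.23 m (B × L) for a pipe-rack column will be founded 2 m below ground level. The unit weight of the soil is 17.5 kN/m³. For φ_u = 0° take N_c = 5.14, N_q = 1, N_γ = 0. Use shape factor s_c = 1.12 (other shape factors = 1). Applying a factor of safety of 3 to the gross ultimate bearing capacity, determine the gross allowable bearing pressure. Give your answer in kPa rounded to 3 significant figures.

Overburden at base level: q = 17.5 × 2 = 35 kPa.
Cohesion term c·N_c·s_c = 84 × 5.14 × 1.12 = 483.57 kPa; surcharge term q·N_q = 35 × 1 = 35 kPa.
q_ult = 483.57 + 35 = 518.57 kPa.
q_all = q_ult / FS = 518.57 / 3 = 172.86 kPa.

q_all ≈ 173 kPa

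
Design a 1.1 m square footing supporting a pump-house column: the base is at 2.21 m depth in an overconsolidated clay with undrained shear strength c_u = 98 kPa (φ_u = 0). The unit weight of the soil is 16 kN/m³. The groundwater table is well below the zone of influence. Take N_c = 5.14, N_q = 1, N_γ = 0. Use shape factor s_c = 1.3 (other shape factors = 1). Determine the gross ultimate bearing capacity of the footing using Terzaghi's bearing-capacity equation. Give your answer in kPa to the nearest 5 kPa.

Effective surcharge at the founding depth q = γ·D_f = 16 × 2.21 = 35.36 kPa.
q_ult = c·N_c·s_c + q·N_q
     = 98 × 5.14 × 1.3 + 35.36 × 1
     = 654.84 + 35.36 = 690.2 kPa.

q_ult ≈ 690 kPa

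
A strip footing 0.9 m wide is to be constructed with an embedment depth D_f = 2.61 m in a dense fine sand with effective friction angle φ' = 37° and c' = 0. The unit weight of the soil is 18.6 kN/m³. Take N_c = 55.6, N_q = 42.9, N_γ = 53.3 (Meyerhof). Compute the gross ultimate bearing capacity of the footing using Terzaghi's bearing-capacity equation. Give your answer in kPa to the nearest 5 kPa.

q_ult ≈ 2530 kPa

Effective surcharge at the founding depth q = γ·D_f = 18.6 × 2.61 = 48.546 kPa.
q_ult = q·N_q + 0.5·γ·B·N_γ
     = 48.546 × 42.9 + 0.5 × 18.6 × 0.9 × 53.3
     = 2082.6 + 446.12 = 2528.7 kPa.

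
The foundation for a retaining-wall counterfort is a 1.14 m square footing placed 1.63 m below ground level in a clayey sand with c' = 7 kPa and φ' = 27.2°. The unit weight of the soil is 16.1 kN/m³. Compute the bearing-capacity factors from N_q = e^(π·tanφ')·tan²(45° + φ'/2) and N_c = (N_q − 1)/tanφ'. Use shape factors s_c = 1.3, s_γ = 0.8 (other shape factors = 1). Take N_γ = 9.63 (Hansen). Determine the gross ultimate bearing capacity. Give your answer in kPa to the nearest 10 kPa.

q_ult ≈ 650 kPa

tan27.2° = 0.5139, so N_q = e^(π×0.5139)·tan²(58.6°) = 5.026 × 2.684 = 13.49.
N_c = (13.49 − 1)/tan27.2° = 24.3.
q = γ·D_f = 16.1 × 1.63 = 26.243 kPa.
c·N_c·s_c = 7 × 24.3 × 1.3 = 221.13 kPa
q·N_q = 26.243 × 13.488 = 353.98 kPa
0.5·γ·B·N_γ·s_γ = 0.5 × 16.1 × 1.14 × 9.63 × 0.8 = 70.7 kPa
q_ult = 221.13 + 353.98 + 70.7 = 645.81 kPa.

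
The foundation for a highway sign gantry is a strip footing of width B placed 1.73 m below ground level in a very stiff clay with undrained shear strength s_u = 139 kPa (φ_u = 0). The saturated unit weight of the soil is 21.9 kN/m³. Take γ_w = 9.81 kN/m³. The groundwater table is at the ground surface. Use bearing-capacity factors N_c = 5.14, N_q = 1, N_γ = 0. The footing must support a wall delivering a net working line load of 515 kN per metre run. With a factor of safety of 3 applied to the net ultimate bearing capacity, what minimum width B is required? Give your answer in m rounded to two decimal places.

B = 2.16 m

γ' = 21.9 − 9.81 = 12.09 kN/m³ (submerged throughout). q = 12.09 × 1.73 = 20.916 kPa.
c·N_c = 139 × 5.14 = 714.46 kPa
q·N_q = 20.916 × 1 = 20.916 kPa
q_ult = 714.46 + 20.916 = 735.38 kPa.
For φ = 0 the ½γBN_γ term vanishes, so q_ult is independent of B. q_net = 735.38 − 20.916 = 714.46 kPa; q_all(net) = 714.46/3 = 238.15 kPa.
Required width B = w / q_all(net) = 515 / 238.15 = 2.162 m.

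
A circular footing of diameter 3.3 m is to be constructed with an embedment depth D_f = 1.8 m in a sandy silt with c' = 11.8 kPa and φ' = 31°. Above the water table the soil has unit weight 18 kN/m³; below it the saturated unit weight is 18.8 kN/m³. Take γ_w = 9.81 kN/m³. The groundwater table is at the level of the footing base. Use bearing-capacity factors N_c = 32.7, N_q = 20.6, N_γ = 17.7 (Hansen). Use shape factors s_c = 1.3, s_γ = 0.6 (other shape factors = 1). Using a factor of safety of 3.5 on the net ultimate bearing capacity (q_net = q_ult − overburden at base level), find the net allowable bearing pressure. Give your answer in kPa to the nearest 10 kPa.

q = γ·D_f = 18 × 1.8 = 32.4 kPa.
For the ½γBN_γ term take γ' = 18.8 − 9.81 = 8.99 kN/m³ (soil below base is submerged).
c·N_c·s_c = 11.8 × 32.7 × 1.3 = 501.62 kPa
q·N_q = 32.4 × 20.6 = 667.44 kPa
0.5·γ·B·N_γ·s_γ = 0.5 × 8.99 × 3.3 × 17.7 × 0.6 = 157.53 kPa
q_ult = 501.62 + 667.44 + 157.53 = 1326.6 kPa.
q_net = 1326.6 − 32.4 = 1294.2 kPa.
q_all(net) = 1294.2 / 3.5 = 369.77 kPa.

q_all(net) ≈ 370 kPa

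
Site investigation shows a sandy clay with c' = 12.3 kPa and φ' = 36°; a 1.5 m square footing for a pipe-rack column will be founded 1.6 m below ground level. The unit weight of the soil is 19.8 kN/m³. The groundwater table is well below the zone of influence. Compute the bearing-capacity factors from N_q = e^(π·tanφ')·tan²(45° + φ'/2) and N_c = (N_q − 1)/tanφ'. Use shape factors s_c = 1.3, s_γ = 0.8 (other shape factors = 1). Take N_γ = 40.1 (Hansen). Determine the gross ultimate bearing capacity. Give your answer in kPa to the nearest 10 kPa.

q_ult ≈ 2480 kPa

tan36° = 0.7265, so N_q = e^(π×0.7265)·tan²(63°) = 9.801 × 3.852 = 37.75.
N_c = (37.75 − 1)/tan36° = 50.59.
Effective surcharge at the founding depth q = γ·D_f = 19.8 × 1.6 = 31.68 kPa.
q_ult = c·N_c·s_c + q·N_q + 0.5·γ·B·N_γ·s_γ
     = 12.3 × 50.585 × 1.3 + 31.68 × 37.752 + 0.5 × 19.8 × 1.5 × 40.1 × 0.8
     = 808.86 + 1196 + 476.39 = 2481.2 kPa.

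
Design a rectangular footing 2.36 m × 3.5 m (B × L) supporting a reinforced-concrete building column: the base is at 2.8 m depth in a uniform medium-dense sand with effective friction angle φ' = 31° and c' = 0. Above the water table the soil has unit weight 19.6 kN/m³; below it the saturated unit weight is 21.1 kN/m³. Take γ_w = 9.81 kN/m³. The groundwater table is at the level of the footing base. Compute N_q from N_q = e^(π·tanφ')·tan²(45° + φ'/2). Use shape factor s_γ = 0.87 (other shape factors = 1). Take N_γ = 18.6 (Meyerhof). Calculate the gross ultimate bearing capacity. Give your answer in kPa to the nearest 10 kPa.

tan31° = 0.6009, so N_q = e^(π×0.6009)·tan²(60.5°) = 6.604 × 3.124 = 20.63.
Effective surcharge at the founding depth q = γ·D_f = 19.6 × 2.8 = 54.88 kPa.
The water table coincides with the base, so in the self-weight term γ → γ' = 11.29 kN/m³.
q_ult = q·N_q + 0.5·γ·B·N_γ·s_γ
     = 54.88 × 20.631 + 0.5 × 11.29 × 2.36 × 18.6 × 0.87
     = 1132.2 + 215.58 = 1347.8 kPa.

q_ult ≈ 1350 kPa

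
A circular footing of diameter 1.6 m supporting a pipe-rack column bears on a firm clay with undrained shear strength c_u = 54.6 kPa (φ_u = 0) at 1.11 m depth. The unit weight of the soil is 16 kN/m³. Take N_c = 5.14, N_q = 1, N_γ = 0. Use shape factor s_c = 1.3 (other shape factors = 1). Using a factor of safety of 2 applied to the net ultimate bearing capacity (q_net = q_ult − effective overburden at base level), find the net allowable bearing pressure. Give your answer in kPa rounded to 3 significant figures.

Overburden at base level: q = 16 × 1.11 = 17.76 kPa.
Cohesion term c·N_c·s_c = 54.6 × 5.14 × 1.3 = 364.84 kPa; surcharge term q·N_q = 17.76 × 1 = 17.76 kPa.
q_ult = 364.84 + 17.76 = 382.6 kPa.
Net ultimate: q_net = 382.6 − 17.76 = 364.84 kPa.
q_all(net) = 364.84 / 2 = 182.42 kPa.

q_all(net) ≈ 182 kPa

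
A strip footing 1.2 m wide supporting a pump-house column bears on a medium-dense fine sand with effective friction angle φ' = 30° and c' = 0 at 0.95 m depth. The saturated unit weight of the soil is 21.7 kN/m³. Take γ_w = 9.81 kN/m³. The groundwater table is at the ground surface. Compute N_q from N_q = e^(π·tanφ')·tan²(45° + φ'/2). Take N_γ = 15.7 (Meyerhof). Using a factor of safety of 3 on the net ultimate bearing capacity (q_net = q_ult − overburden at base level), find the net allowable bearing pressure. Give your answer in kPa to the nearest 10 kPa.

q_all(net) ≈ 100 kPa

N_q = e^(π·tan30°)·tan²(60°) = 18.4.
With the water table at the surface the whole profile is submerged: γ' = 21.7 − 9.81 = 11.89 kN/m³, so q = γ'·D_f = 11.295 kPa; the same γ' applies in the ½γBN_γ term.
q_ult = q·N_q + 0.5·γ·B·N_γ
     = 11.295 × 18.401 + 0.5 × 11.89 × 1.2 × 15.7
     = 207.85 + 112 = 319.85 kPa.
q_net = 319.85 − 11.295 = 308.56 kPa.
q_all(net) = 308.56 / 3 = 102.85 kPa.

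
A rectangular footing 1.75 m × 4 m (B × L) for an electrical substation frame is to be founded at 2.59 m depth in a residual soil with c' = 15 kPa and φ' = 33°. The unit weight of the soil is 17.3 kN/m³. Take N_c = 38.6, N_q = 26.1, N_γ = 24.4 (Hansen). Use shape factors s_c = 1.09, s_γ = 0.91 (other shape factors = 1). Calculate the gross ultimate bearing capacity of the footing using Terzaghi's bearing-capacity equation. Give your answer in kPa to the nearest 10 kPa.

q_ult ≈ 2140 kPa

Overburden at base level: q = 17.3 × 2.59 = 44.807 kPa.
Cohesion term c·N_c·s_c = 15 × 38.6 × 1.09 = 631.11 kPa; surcharge term q·N_q = 44.807 × 26.1 = 1169.5 kPa; self-weight term 0.5·γ·B·N_γ·s_γ = 0.5 × 17.3 × 1.75 × 24.4 × 0.91 = 336.11 kPa.
q_ult = 631.11 + 1169.5 + 336.11 = 2136.7 kPa.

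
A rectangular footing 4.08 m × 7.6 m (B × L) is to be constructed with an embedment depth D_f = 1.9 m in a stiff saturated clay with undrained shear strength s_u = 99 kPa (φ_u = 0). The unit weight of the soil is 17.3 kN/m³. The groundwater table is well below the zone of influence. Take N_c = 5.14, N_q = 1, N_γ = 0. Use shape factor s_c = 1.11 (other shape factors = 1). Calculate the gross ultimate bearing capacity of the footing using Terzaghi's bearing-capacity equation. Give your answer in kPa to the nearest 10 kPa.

q = γ·D_f = 17.3 × 1.9 = 32.87 kPa.
c·N_c·s_c = 99 × 5.14 × 1.11 = 564.83 kPa
q·N_q = 32.87 × 1 = 32.87 kPa
q_ult = 564.83 + 32.87 = 597.7 kPa.

q_ult ≈ 600 kPa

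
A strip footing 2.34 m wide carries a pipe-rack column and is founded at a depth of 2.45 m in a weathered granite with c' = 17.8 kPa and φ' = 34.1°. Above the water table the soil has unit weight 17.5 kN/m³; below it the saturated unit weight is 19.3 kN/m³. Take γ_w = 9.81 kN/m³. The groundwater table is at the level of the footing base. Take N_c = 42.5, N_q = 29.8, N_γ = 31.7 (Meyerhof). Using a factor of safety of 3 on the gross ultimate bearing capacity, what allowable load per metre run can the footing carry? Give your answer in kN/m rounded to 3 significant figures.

Effective surcharge at the founding depth q = γ·D_f = 17.5 × 2.45 = 42.875 kPa.
The water table coincides with the base, so in the self-weight term γ → γ' = 9.49 kN/m³.
q_ult = c·N_c + q·N_q + 0.5·γ·B·N_γ
     = 17.8 × 42.5 + 42.875 × 29.8 + 0.5 × 9.49 × 2.34 × 31.7
     = 756.5 + 1277.7 + 351.97 = 2386.1 kPa.
Gross allowable pressure q_all = 2386.1 / 3 = 795.38 kPa.
Allowable wall load = q_all × B = 795.38 × 2.34 = 1861.2 kN per metre run.

≈ 1860 kN/m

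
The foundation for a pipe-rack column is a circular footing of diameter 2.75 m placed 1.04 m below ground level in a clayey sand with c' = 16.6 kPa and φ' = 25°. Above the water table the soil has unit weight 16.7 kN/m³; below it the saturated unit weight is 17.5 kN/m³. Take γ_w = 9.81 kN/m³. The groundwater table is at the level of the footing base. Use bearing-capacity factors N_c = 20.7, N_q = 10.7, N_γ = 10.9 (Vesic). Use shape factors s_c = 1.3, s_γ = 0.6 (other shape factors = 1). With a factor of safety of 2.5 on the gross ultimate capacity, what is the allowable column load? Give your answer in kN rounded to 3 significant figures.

q = γ·D_f = 16.7 × 1.04 = 17.368 kPa.
For the ½γBN_γ term take γ' = 17.5 − 9.81 = 7.69 kN/m³ (soil below base is submerged).
c·N_c·s_c = 16.6 × 20.7 × 1.3 = 446.71 kPa
q·N_q = 17.368 × 10.7 = 185.84 kPa
0.5·γ·B·N_γ·s_γ = 0.5 × 7.69 × 2.75 × 10.9 × 0.6 = 69.152 kPa
q_ult = 446.71 + 185.84 + 69.152 = 701.7 kPa.
Gross allowable pressure q_all = 701.7 / 2.5 = 280.68 kPa.
Footing area = 5.9396 m², so allowable column load = 280.68 × 5.9396 = 1667.1 kN.

P_all ≈ 1670 kN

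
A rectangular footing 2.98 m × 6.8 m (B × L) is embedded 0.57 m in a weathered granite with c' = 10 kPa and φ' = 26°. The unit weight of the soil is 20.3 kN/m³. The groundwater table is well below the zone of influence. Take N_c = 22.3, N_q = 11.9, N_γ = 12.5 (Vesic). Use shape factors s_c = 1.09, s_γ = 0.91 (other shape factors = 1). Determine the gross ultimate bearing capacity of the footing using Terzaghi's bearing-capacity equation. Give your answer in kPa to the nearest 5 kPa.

q_ult ≈ 725 kPa

Overburden at base level: q = 20.3 × 0.57 = 11.571 kPa.
Cohesion term c·N_c·s_c = 10 × 22.3 × 1.09 = 243.07 kPa; surcharge term q·N_q = 11.571 × 11.9 = 137.69 kPa; self-weight term 0.5·γ·B·N_γ·s_γ = 0.5 × 20.3 × 2.98 × 12.5 × 0.91 = 344.06 kPa.
q_ult = 243.07 + 137.69 + 344.06 = 724.82 kPa.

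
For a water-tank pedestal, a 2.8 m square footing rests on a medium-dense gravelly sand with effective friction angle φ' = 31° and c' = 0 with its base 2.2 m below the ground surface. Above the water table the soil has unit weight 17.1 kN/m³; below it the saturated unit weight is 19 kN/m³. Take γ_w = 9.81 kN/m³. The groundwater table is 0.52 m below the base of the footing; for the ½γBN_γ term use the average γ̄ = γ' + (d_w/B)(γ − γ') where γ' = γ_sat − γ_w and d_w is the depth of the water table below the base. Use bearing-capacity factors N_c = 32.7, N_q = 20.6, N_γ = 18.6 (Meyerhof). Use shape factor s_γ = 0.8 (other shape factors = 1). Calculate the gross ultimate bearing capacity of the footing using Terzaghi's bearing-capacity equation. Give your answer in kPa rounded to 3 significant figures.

q_ult ≈ 997 kPa

Effective surcharge at the founding depth q = γ·D_f = 17.1 × 2.2 = 37.62 kPa.
With d_w = 0.52 m < B, γ̄ = 9.19 + (0.52/2.8) × (17.1 − 9.19) = 10.659 kN/m³.
q_ult = q·N_q + 0.5·γ·B·N_γ·s_γ
     = 37.62 × 20.6 + 0.5 × 10.659 × 2.8 × 18.6 × 0.8
     = 774.97 + 222.05 = 997.02 kPa.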